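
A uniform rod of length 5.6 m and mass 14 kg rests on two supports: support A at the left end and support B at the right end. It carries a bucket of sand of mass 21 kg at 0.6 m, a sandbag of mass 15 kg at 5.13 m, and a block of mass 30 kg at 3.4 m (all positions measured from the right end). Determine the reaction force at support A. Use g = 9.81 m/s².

Choose support B as the axis so its reaction then has zero moment arm.
Beam weight: 14 × 9.81 = 137.3 N down at 2.8 m → arm 2.8 m, τ = 137.3 × 2.8 = 384.4 N·m counterclockwise.
Bucket of sand: 21 × 9.81 = 206 N down at 0.6 m → arm 0.6 m, τ = 206 × 0.6 = 123.6 N·m counterclockwise.
Sandbag: 15 × 9.81 = 147.2 N down at 5.13 m → arm 5.13 m, τ = 147.2 × 5.13 = 755.1 N·m counterclockwise.
Block: 30 × 9.81 = 294.3 N down at 3.4 m → arm 3.4 m, τ = 294.3 × 3.4 = 1001 N·m counterclockwise.
Net load moment about support B = 2264 N·m counterclockwise.
Reaction R at support A is upward at 5.6 m, arm 5.6 m → moment R × 5.6 clockwise.
For rotational equilibrium, R × 5.6 = 2264, so R = 404 N.

R_A ≈ 404 N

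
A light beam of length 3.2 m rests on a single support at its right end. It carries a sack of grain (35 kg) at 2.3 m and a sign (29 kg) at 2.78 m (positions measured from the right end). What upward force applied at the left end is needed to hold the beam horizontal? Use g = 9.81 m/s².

Choose the right end as the axis so the unknown pivot reaction has zero arm there.
Sack of grain: 35 × 9.81 = 343.4 N down at 2.3 m → arm 2.3 m, τ = 343.4 × 2.3 = 789.8 N·m counterclockwise.
Sign: 29 × 9.81 = 284.5 N down at 2.78 m → arm 2.78 m, τ = 284.5 × 2.78 = 790.9 N·m counterclockwise.
Net moment of the loads = 1581 N·m counterclockwise.
The upward force F acts at the left end, arm 3.2 m, giving F × 3.2 clockwise.
Balancing moments: F × 3.2 = 1581, giving F = 1581 / 3.2 = 494 N.

F ≈ 494 N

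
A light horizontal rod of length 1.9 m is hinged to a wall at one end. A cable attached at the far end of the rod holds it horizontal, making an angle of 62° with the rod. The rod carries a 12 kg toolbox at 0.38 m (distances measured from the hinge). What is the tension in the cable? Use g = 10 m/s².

T ≈ 27.2 N

Taking torques about the hinge:
Toolbox: 12 × 10 = 120 N down at 0.38 m → arm 0.38 m, τ = 120 × 0.38 = 45.6 N·m clockwise.
Total clockwise load moment = 45.6 N·m.
The cable tension T acts at 1.9 m; only its component perpendicular to the rod, T sinθ, produces torque. sin 62° = 0.8829.
Setting net torque to zero: T × 1.9 × 0.8829 = 45.6 → T = 45.6 / 1.678 = 27.2 N.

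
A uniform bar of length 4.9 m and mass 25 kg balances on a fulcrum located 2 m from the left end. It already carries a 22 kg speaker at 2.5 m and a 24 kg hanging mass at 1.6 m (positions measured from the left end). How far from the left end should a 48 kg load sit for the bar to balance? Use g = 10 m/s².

Take moments about the fulcrum (at 2 m from the left end).
Beam weight: 25 × 10 = 250 N down at 2.45 m → arm 0.45 m, τ = 250 × 0.45 = 112.5 N·m clockwise.
Speaker: 22 × 10 = 220 N down at 2.5 m → arm 0.5 m, τ = 220 × 0.5 = 110 N·m clockwise.
Hanging mass: 24 × 10 = 240 N down at 1.6 m → arm 0.4 m, τ = 240 × 0.4 = 96 N·m counterclockwise.
Net moment of existing loads = 126.5 N·m clockwise.
The load weighs 48 × 10 = 480 N and must supply an equal counterclockwise moment, so its lever arm about the fulcrum is 126.5 / 480 = 0.264 m.
That puts it at 2 − 0.264 = 1.74 m from the left end.

x ≈ 1.74 m from the left end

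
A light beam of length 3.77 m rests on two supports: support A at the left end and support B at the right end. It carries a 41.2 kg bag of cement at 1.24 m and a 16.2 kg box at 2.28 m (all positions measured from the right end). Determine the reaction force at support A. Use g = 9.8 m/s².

Taking torques about support B:
Bag of cement: 41.2 × 9.8 = 403.8 N down at 1.24 m → arm 1.24 m, τ = 403.8 × 1.24 = 500.7 N·m counterclockwise.
Box: 16.2 × 9.8 = 158.8 N down at 2.28 m → arm 2.28 m, τ = 158.8 × 2.28 = 362.1 N·m counterclockwise.
Net load moment about support B = 862.8 N·m counterclockwise.
Reaction R at support A is upward at 3.77 m, arm 3.77 m → moment R × 3.77 clockwise.
For rotational equilibrium, R × 3.77 = 862.8, so R = 229 N.

R_A ≈ 229 N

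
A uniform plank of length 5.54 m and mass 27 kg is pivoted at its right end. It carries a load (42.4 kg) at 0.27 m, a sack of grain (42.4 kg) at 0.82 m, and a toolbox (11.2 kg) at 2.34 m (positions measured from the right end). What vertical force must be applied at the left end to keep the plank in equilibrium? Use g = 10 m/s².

F ≈ 266 N

Taking torques about the right end:
Beam weight: 27 × 10 = 270 N down at 2.77 m → arm 2.77 m, τ = 270 × 2.77 = 747.9 N·m counterclockwise.
Load: 42.4 × 10 = 424 N down at 0.27 m → arm 0.27 m, τ = 424 × 0.27 = 114.5 N·m counterclockwise.
Sack of grain: 42.4 × 10 = 424 N down at 0.82 m → arm 0.82 m, τ = 424 × 0.82 = 347.7 N·m counterclockwise.
Toolbox: 11.2 × 10 = 112 N down at 2.34 m → arm 2.34 m, τ = 112 × 2.34 = 262.1 N·m counterclockwise.
Net moment of the loads = 1472 N·m counterclockwise.
The upward force F acts at the left end, arm 5.54 m, giving F × 5.54 clockwise.
Balancing moments: F × 5.54 = 1472, giving F = 1472 / 5.54 = 266 N.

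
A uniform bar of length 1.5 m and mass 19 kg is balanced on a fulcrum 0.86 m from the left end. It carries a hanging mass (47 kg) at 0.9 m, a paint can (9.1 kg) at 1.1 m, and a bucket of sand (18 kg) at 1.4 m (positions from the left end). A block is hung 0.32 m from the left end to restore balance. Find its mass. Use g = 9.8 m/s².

Take moments about the fulcrum (at 0.86 m from the left end).
Beam weight: 19 × 9.8 = 186.2 N down at 0.75 m → arm 0.11 m, τ = 186.2 × 0.11 = 20.48 N·m counterclockwise.
Hanging mass: 47 × 9.8 = 460.6 N down at 0.9 m → arm 0.04 m, τ = 460.6 × 0.04 = 18.42 N·m clockwise.
Paint can: 9.1 × 9.8 = 89.18 N down at 1.1 m → arm 0.24 m, τ = 89.18 × 0.24 = 21.4 N·m clockwise.
Bucket of sand: 18 × 9.8 = 176.4 N down at 1.4 m → arm 0.54 m, τ = 176.4 × 0.54 = 95.26 N·m clockwise.
Net moment of known loads = 114.6 N·m clockwise.
An unknown mass m at 0.32 m has arm 0.54 m; its moment is m·g·0.54 counterclockwise.
For rotational equilibrium, m × 9.8 × 0.54 = 114.6, so m = 114.6 / (9.8 × 0.54) = 21.7 kg.

m ≈ 21.7 kg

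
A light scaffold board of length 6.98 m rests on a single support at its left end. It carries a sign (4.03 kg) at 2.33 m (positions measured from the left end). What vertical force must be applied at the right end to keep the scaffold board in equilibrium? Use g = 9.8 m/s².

F ≈ 13.2 N

Sum moments about the left end (the unknown pivot reaction has zero arm there).
Sign: 4.03 × 9.8 = 39.49 N down at 2.33 m → arm 2.33 m, τ = 39.49 × 2.33 = 92.01 N·m clockwise.
Net moment of the loads = 92.01 N·m clockwise.
The upward force F acts at the right end, arm 6.98 m, giving F × 6.98 counterclockwise.
Στ = 0 ⇒ F × 6.98 = 92.01 ⇒ F = 92.01 / 6.98 = 13.2 N.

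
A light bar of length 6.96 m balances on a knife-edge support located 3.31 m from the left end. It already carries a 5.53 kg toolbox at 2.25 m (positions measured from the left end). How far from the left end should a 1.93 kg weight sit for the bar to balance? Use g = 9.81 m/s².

Sum moments about the knife-edge support (at 3.31 m from the left end) (the support reaction has zero arm there).
Toolbox: 5.53 × 9.81 = 54.25 N down at 2.25 m → arm 1.06 m, τ = 54.25 × 1.06 = 57.51 N·m counterclockwise.
Net moment of existing loads = 57.51 N·m counterclockwise.
The weight weighs 1.93 × 9.81 = 18.93 N and must supply an equal clockwise moment, so its lever arm about the knife-edge support is 57.51 / 18.93 = 3.04 m.
That puts it at 3.31 + 3.04 = 6.35 m from the left end.

x ≈ 6.35 m from the left end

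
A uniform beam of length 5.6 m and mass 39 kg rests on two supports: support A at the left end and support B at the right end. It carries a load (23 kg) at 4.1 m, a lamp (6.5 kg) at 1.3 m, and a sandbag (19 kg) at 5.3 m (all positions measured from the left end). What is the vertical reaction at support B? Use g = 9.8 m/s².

R_B ≈ 547 N

Taking torques about support A:
Beam weight: 39 × 9.8 = 382.2 N down at 2.8 m → arm 2.8 m, τ = 382.2 × 2.8 = 1070 N·m clockwise.
Load: 23 × 9.8 = 225.4 N down at 4.1 m → arm 4.1 m, τ = 225.4 × 4.1 = 924.1 N·m clockwise.
Lamp: 6.5 × 9.8 = 63.7 N down at 1.3 m → arm 1.3 m, τ = 63.7 × 1.3 = 82.81 N·m clockwise.
Sandbag: 19 × 9.8 = 186.2 N down at 5.3 m → arm 5.3 m, τ = 186.2 × 5.3 = 986.9 N·m clockwise.
Net load moment about support A = 3064 N·m clockwise.
Reaction R at support B is upward at 5.6 m, arm 5.6 m → moment R × 5.6 counterclockwise.
For rotational equilibrium, R × 5.6 = 3064, so R = 547 N.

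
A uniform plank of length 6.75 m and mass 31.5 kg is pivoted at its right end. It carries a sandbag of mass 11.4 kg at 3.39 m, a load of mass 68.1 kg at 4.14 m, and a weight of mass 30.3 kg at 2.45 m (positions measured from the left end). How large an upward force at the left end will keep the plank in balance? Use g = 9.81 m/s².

F ≈ 658 N

About the right end:
Beam weight: 31.5 × 9.81 = 309 N down at 3.375 m → arm 3.375 m, τ = 309 × 3.375 = 1043 N·m counterclockwise.
Sandbag: 11.4 × 9.81 = 111.8 N down at 3.39 m → arm 3.36 m, τ = 111.8 × 3.36 = 375.6 N·m counterclockwise.
Load: 68.1 × 9.81 = 668.1 N down at 4.14 m → arm 2.61 m, τ = 668.1 × 2.61 = 1744 N·m counterclockwise.
Weight: 30.3 × 9.81 = 297.2 N down at 2.45 m → arm 4.3 m, τ = 297.2 × 4.3 = 1278 N·m counterclockwise.
Net moment of the loads = 4441 N·m counterclockwise.
The upward force F acts at the left end, arm 6.75 m, giving F × 6.75 clockwise.
Στ = 0 ⇒ F × 6.75 = 4441 ⇒ F = 4441 / 6.75 = 658 N.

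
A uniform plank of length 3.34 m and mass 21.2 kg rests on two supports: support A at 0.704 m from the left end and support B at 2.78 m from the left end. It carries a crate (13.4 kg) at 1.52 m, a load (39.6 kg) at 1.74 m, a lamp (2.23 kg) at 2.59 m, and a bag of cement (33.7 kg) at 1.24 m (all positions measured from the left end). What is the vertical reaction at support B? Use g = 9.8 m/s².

R_B ≈ 447 N

Choose support A as the axis so its reaction then has zero moment arm.
Beam weight: 21.2 × 9.8 = 207.8 N down at 1.67 m → arm 0.966 m, τ = 207.8 × 0.966 = 200.7 N·m clockwise.
Crate: 13.4 × 9.8 = 131.3 N down at 1.52 m → arm 0.816 m, τ = 131.3 × 0.816 = 107.1 N·m clockwise.
Load: 39.6 × 9.8 = 388.1 N down at 1.74 m → arm 1.036 m, τ = 388.1 × 1.036 = 402.1 N·m clockwise.
Lamp: 2.23 × 9.8 = 21.85 N down at 2.59 m → arm 1.886 m, τ = 21.85 × 1.886 = 41.21 N·m clockwise.
Bag of cement: 33.7 × 9.8 = 330.3 N down at 1.24 m → arm 0.536 m, τ = 330.3 × 0.536 = 177 N·m clockwise.
Net load moment about support A = 928.1 N·m clockwise.
Reaction R at support B is upward at 2.78 m, arm 2.076 m → moment R × 2.076 counterclockwise.
Balancing moments: R × 2.076 = 928.1, giving R = 447 N.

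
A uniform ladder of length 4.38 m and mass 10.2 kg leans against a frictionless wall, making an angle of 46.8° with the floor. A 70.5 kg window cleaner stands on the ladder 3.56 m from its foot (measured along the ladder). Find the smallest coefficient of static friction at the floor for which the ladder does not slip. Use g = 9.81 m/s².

μ_min ≈ 0.726

Sum moments about the foot of the ladder (the floor normal and friction both act there and drop out).
Ladder weight 10.2×9.81 = 100.1 N acts at 2.19 m along the ladder; its horizontal arm is 2.19·cos46.8° = 1.499 m → τ = 150 N·m clockwise.
Window cleaner: 70.5×9.81 = 691.6 N at 3.56 m → arm 2.437 m → τ = 1685 N·m clockwise.
Wall normal N acts horizontally at the top; its moment arm is the height L sinθ = 4.38·sin46.8° = 3.193 m, counterclockwise.
Balancing moments: N × 3.193 = 1835, giving N = 574.7 N.
ΣFx = 0 ⇒ f = N_wall = 574.7 N. ΣFy = 0 ⇒ N_floor = 791.7 N.
μ_min = f / N_floor = 574.7 / 791.7 = 0.726.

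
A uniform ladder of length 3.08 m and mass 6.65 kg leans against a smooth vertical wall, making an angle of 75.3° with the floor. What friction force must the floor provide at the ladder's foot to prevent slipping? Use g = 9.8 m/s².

Choose the foot of the ladder as the axis so the floor normal and friction both act there and drop out.
Ladder weight 6.65×9.8 = 65.17 N acts at 1.54 m along the ladder; its horizontal arm is 1.54·cos75.3° = 0.3908 m → τ = 25.47 N·m clockwise.
Wall normal N acts horizontally at the top; its moment arm is the height L sinθ = 3.08·sin75.3° = 2.979 m, counterclockwise.
Setting net torque to zero: N × 2.979 = 25.47 → N = 8.55 N.
ΣFx = 0: friction at the foot balances the wall's push, so f = N_wall = 8.55 N.

f ≈ 8.55 N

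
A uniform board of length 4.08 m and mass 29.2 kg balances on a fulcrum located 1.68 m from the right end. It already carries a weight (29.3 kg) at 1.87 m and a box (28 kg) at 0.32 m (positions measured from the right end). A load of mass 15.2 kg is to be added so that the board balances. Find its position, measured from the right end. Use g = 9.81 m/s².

Sum moments about the fulcrum (at 1.68 m from the right end) (the support reaction has zero arm there).
Beam weight: 29.2 × 9.81 = 286.5 N down at 2.04 m → arm 0.36 m, τ = 286.5 × 0.36 = 103.1 N·m counterclockwise.
Weight: 29.3 × 9.81 = 287.4 N down at 1.87 m → arm 0.19 m, τ = 287.4 × 0.19 = 54.61 N·m counterclockwise.
Box: 28 × 9.81 = 274.7 N down at 0.32 m → arm 1.36 m, τ = 274.7 × 1.36 = 373.6 N·m clockwise.
Net moment of existing loads = 215.9 N·m clockwise.
The load weighs 15.2 × 9.81 = 149.1 N and must supply an equal counterclockwise moment, so its lever arm about the fulcrum is 215.9 / 149.1 = 1.45 m.
That puts it at 1.68 + 1.45 = 3.13 m from the right end.

x ≈ 3.13 m from the right end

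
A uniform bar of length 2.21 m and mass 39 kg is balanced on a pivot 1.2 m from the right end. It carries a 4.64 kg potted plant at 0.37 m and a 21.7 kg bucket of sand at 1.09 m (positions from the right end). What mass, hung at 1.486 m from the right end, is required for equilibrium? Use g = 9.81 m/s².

m ≈ 34.8 kg

About the pivot (at 1.2 m from the right end):
Beam weight: 39 × 9.81 = 382.6 N down at 1.105 m → arm 0.095 m, τ = 382.6 × 0.095 = 36.35 N·m clockwise.
Potted plant: 4.64 × 9.81 = 45.52 N down at 0.37 m → arm 0.83 m, τ = 45.52 × 0.83 = 37.78 N·m clockwise.
Bucket of sand: 21.7 × 9.81 = 212.9 N down at 1.09 m → arm 0.11 m, τ = 212.9 × 0.11 = 23.42 N·m clockwise.
Net moment of known loads = 97.55 N·m clockwise.
An unknown mass m at 1.486 m has arm 0.286 m; its moment is m·g·0.286 counterclockwise.
Setting net torque to zero: m × 9.81 × 0.286 = 97.55 → m = 97.55 / (9.81 × 0.286) = 34.8 kg.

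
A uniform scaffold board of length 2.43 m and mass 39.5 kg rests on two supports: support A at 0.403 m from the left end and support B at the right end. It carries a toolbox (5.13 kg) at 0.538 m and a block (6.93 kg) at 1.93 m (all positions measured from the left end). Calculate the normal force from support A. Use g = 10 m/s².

R_A ≈ 302 N

Take moments about support B.
Beam weight: 39.5 × 10 = 395 N down at 1.215 m → arm 1.215 m, τ = 395 × 1.215 = 479.9 N·m counterclockwise.
Toolbox: 5.13 × 10 = 51.3 N down at 0.538 m → arm 1.892 m, τ = 51.3 × 1.892 = 97.06 N·m counterclockwise.
Block: 6.93 × 10 = 69.3 N down at 1.93 m → arm 0.5 m, τ = 69.3 × 0.5 = 34.65 N·m counterclockwise.
Net load moment about support B = 611.6 N·m counterclockwise.
Reaction R at support A is upward at 0.403 m, arm 2.027 m → moment R × 2.027 clockwise.
Στ = 0 ⇒ R × 2.027 = 611.6 ⇒ R = 302 N.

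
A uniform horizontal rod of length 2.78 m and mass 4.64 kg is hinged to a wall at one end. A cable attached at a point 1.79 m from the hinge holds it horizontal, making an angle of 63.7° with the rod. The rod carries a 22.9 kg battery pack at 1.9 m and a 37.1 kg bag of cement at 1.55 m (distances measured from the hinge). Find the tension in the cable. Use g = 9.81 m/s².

T ≈ 657 N

Take moments about the hinge.
Beam weight: 4.64 × 9.81 = 45.52 N down at 1.39 m → arm 1.39 m, τ = 45.52 × 1.39 = 63.27 N·m clockwise.
Battery pack: 22.9 × 9.81 = 224.6 N down at 1.9 m → arm 1.9 m, τ = 224.6 × 1.9 = 426.7 N·m clockwise.
Bag of cement: 37.1 × 9.81 = 364 N down at 1.55 m → arm 1.55 m, τ = 364 × 1.55 = 564.2 N·m clockwise.
Total clockwise load moment = 1054 N·m.
The cable tension T acts at 1.79 m; only its component perpendicular to the rod, T sinθ, produces torque. sin 63.7° = 0.8965.
For rotational equilibrium, T × 1.79 × 0.8965 = 1054, so T = 1054 / 1.605 = 657 N.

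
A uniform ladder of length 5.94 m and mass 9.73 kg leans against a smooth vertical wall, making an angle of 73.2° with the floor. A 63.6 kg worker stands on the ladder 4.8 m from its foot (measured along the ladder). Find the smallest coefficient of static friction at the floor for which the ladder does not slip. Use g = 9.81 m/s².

μ_min ≈ 0.232

Sum moments about the foot of the ladder (the floor normal and friction both act there and drop out).
Ladder weight 9.73×9.81 = 95.45 N acts at 2.97 m along the ladder; its horizontal arm is 2.97·cos73.2° = 0.8584 m → τ = 81.93 N·m clockwise.
Worker: 63.6×9.81 = 623.9 N at 4.8 m → arm 1.387 m → τ = 865.3 N·m clockwise.
Wall normal N acts horizontally at the top; its moment arm is the height L sinθ = 5.94·sin73.2° = 5.686 m, counterclockwise.
Setting net torque to zero: N × 5.686 = 947.2 → N = 166.6 N.
ΣFx = 0 ⇒ f = N_wall = 166.6 N. ΣFy = 0 ⇒ N_floor = 719.4 N.
μ_min = f / N_floor = 166.6 / 719.4 = 0.232.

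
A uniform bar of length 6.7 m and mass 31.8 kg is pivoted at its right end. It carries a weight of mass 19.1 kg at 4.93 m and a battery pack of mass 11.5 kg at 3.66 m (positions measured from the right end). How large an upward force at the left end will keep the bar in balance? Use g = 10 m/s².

F ≈ 362 N

Take moments about the right end.
Beam weight: 31.8 × 10 = 318 N down at 3.35 m → arm 3.35 m, τ = 318 × 3.35 = 1065 N·m counterclockwise.
Weight: 19.1 × 10 = 191 N down at 4.93 m → arm 4.93 m, τ = 191 × 4.93 = 941.6 N·m counterclockwise.
Battery pack: 11.5 × 10 = 115 N down at 3.66 m → arm 3.66 m, τ = 115 × 3.66 = 420.9 N·m counterclockwise.
Net moment of the loads = 2428 N·m counterclockwise.
The upward force F acts at the left end, arm 6.7 m, giving F × 6.7 clockwise.
Balancing moments: F × 6.7 = 2428, giving F = 2428 / 6.7 = 362 N.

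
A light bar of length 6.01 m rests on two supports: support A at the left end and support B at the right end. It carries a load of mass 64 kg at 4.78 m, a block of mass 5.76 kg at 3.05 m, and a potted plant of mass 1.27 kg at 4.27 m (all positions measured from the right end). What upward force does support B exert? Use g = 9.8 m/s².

Choose support A as the axis so its reaction then has zero moment arm.
Load: 64 × 9.8 = 627.2 N down at 4.78 m → arm 1.23 m, τ = 627.2 × 1.23 = 771.5 N·m clockwise.
Block: 5.76 × 9.8 = 56.45 N down at 3.05 m → arm 2.96 m, τ = 56.45 × 2.96 = 167.1 N·m clockwise.
Potted plant: 1.27 × 9.8 = 12.45 N down at 4.27 m → arm 1.74 m, τ = 12.45 × 1.74 = 21.66 N·m clockwise.
Net load moment about support A = 960.3 N·m clockwise.
Reaction R at support B is upward at 0 m, arm 6.01 m → moment R × 6.01 counterclockwise.
For rotational equilibrium, R × 6.01 = 960.3, so R = 160 N.

R_B ≈ 160 N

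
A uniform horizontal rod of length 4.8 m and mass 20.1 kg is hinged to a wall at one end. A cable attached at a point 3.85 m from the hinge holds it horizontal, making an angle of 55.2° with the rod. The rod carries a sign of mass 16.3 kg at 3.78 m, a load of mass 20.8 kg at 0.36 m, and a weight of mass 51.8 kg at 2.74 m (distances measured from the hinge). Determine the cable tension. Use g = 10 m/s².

Choose the hinge as the axis so the unknown hinge reaction has zero arm there.
Beam weight: 20.1 × 10 = 201 N down at 2.4 m → arm 2.4 m, τ = 201 × 2.4 = 482.4 N·m clockwise.
Sign: 16.3 × 10 = 163 N down at 3.78 m → arm 3.78 m, τ = 163 × 3.78 = 616.1 N·m clockwise.
Load: 20.8 × 10 = 208 N down at 0.36 m → arm 0.36 m, τ = 208 × 0.36 = 74.88 N·m clockwise.
Weight: 51.8 × 10 = 518 N down at 2.74 m → arm 2.74 m, τ = 518 × 2.74 = 1419 N·m clockwise.
Total clockwise load moment = 2592 N·m.
The cable tension T acts at 3.85 m; only its component perpendicular to the rod, T sinθ, produces torque. sin 55.2° = 0.8211.
Setting net torque to zero: T × 3.85 × 0.8211 = 2592 → T = 2592 / 3.161 = 820 N.

T ≈ 820 N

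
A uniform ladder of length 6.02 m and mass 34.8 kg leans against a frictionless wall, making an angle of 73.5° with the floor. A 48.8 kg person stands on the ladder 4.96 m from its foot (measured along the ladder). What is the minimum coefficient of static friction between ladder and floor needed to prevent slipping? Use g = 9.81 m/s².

About the foot of the ladder:
Ladder weight 34.8×9.81 = 341.4 N acts at 3.01 m along the ladder; its horizontal arm is 3.01·cos73.5° = 0.8549 m → τ = 291.9 N·m clockwise.
Person: 48.8×9.81 = 478.7 N at 4.96 m → arm 1.409 m → τ = 674.5 N·m clockwise.
Wall normal N acts horizontally at the top; its moment arm is the height L sinθ = 6.02·sin73.5° = 5.772 m, counterclockwise.
Balancing moments: N × 5.772 = 966.4, giving N = 167.4 N.
ΣFx = 0 ⇒ f = N_wall = 167.4 N. ΣFy = 0 ⇒ N_floor = 820.1 N.
μ_min = f / N_floor = 167.4 / 820.1 = 0.204.

μ_min ≈ 0.204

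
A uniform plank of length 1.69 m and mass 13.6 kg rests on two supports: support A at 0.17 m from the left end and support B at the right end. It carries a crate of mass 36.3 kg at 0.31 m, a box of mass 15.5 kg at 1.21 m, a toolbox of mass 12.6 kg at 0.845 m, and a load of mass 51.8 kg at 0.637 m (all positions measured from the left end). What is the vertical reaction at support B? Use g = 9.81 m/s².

About support A:
Beam weight: 13.6 × 9.81 = 133.4 N down at 0.845 m → arm 0.675 m, τ = 133.4 × 0.675 = 90.05 N·m clockwise.
Crate: 36.3 × 9.81 = 356.1 N down at 0.31 m → arm 0.14 m, τ = 356.1 × 0.14 = 49.85 N·m clockwise.
Box: 15.5 × 9.81 = 152.1 N down at 1.21 m → arm 1.04 m, τ = 152.1 × 1.04 = 158.2 N·m clockwise.
Toolbox: 12.6 × 9.81 = 123.6 N down at 0.845 m → arm 0.675 m, τ = 123.6 × 0.675 = 83.43 N·m clockwise.
Load: 51.8 × 9.81 = 508.2 N down at 0.637 m → arm 0.467 m, τ = 508.2 × 0.467 = 237.3 N·m clockwise.
Net load moment about support A = 618.8 N·m clockwise.
Reaction R at support B is upward at 1.69 m, arm 1.52 m → moment R × 1.52 counterclockwise.
Στ = 0 ⇒ R × 1.52 = 618.8 ⇒ R = 407 N.

R_B ≈ 407 N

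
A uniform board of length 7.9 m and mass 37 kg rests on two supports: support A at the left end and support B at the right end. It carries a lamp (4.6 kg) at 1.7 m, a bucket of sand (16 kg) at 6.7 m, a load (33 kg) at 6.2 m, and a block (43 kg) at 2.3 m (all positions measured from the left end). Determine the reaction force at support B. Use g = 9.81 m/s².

R_B ≈ 701 N

Taking torques about support A:
Beam weight: 37 × 9.81 = 363 N down at 3.95 m → arm 3.95 m, τ = 363 × 3.95 = 1434 N·m clockwise.
Lamp: 4.6 × 9.81 = 45.13 N down at 1.7 m → arm 1.7 m, τ = 45.13 × 1.7 = 76.72 N·m clockwise.
Bucket of sand: 16 × 9.81 = 157 N down at 6.7 m → arm 6.7 m, τ = 157 × 6.7 = 1052 N·m clockwise.
Load: 33 × 9.81 = 323.7 N down at 6.2 m → arm 6.2 m, τ = 323.7 × 6.2 = 2007 N·m clockwise.
Block: 43 × 9.81 = 421.8 N down at 2.3 m → arm 2.3 m, τ = 421.8 × 2.3 = 970.1 N·m clockwise.
Net load moment about support A = 5540 N·m clockwise.
Reaction R at support B is upward at 7.9 m, arm 7.9 m → moment R × 7.9 counterclockwise.
Balancing moments: R × 7.9 = 5540, giving R = 701 N.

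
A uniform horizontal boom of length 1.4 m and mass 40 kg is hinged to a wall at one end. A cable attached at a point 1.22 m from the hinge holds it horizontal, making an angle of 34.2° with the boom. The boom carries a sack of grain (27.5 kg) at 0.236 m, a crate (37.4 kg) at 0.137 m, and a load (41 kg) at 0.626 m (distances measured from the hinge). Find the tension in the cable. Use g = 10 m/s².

T ≈ 952 N

Choose the hinge as the axis so the unknown hinge reaction has zero arm there.
Beam weight: 40 × 10 = 400 N down at 0.7 m → arm 0.7 m, τ = 400 × 0.7 = 280 N·m clockwise.
Sack of grain: 27.5 × 10 = 275 N down at 0.236 m → arm 0.236 m, τ = 275 × 0.236 = 64.9 N·m clockwise.
Crate: 37.4 × 10 = 374 N down at 0.137 m → arm 0.137 m, τ = 374 × 0.137 = 51.24 N·m clockwise.
Load: 41 × 10 = 410 N down at 0.626 m → arm 0.626 m, τ = 410 × 0.626 = 256.7 N·m clockwise.
Total clockwise load moment = 652.8 N·m.
The cable tension T acts at 1.22 m; only its component perpendicular to the boom, T sinθ, produces torque. sin 34.2° = 0.5621.
Setting net torque to zero: T × 1.22 × 0.5621 = 652.8 → T = 652.8 / 0.6858 = 952 N.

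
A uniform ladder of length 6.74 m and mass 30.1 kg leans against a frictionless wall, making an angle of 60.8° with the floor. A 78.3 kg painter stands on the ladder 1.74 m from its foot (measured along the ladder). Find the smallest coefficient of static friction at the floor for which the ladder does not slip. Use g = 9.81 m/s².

μ_min ≈ 0.182

About the foot of the ladder:
Ladder weight 30.1×9.81 = 295.3 N acts at 3.37 m along the ladder; its horizontal arm is 3.37·cos60.8° = 1.644 m → τ = 485.5 N·m clockwise.
Painter: 78.3×9.81 = 768.1 N at 1.74 m → arm 0.8489 m → τ = 652 N·m clockwise.
Wall normal N acts horizontally at the top; its moment arm is the height L sinθ = 6.74·sin60.8° = 5.883 m, counterclockwise.
Στ = 0 ⇒ N × 5.883 = 1138 ⇒ N = 193.4 N.
ΣFx = 0 ⇒ f = N_wall = 193.4 N. ΣFy = 0 ⇒ N_floor = 1063 N.
μ_min = f / N_floor = 193.4 / 1063 = 0.182.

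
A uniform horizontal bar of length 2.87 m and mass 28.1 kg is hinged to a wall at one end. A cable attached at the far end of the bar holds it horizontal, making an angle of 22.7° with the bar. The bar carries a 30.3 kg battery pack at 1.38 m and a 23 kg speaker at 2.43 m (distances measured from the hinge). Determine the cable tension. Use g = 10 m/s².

T ≈ 1250 N

Take moments about the hinge.
Beam weight: 28.1 × 10 = 281 N down at 1.435 m → arm 1.435 m, τ = 281 × 1.435 = 403.2 N·m clockwise.
Battery pack: 30.3 × 10 = 303 N down at 1.38 m → arm 1.38 m, τ = 303 × 1.38 = 418.1 N·m clockwise.
Speaker: 23 × 10 = 230 N down at 2.43 m → arm 2.43 m, τ = 230 × 2.43 = 558.9 N·m clockwise.
Total clockwise load moment = 1380 N·m.
The cable tension T acts at 2.87 m; only its component perpendicular to the bar, T sinθ, produces torque. sin 22.7° = 0.3859.
For rotational equilibrium, T × 2.87 × 0.3859 = 1380, so T = 1380 / 1.108 = 1250 N.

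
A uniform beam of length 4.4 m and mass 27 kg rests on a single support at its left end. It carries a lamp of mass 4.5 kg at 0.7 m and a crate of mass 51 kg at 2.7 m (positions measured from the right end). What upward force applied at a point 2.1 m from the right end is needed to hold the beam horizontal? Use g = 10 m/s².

Choose the left end as the axis so the unknown pivot reaction has zero arm there.
Beam weight: 27 × 10 = 270 N down at 2.2 m → arm 2.2 m, τ = 270 × 2.2 = 594 N·m clockwise.
Lamp: 4.5 × 10 = 45 N down at 0.7 m → arm 3.7 m, τ = 45 × 3.7 = 166.5 N·m clockwise.
Crate: 51 × 10 = 510 N down at 2.7 m → arm 1.7 m, τ = 510 × 1.7 = 867 N·m clockwise.
Net moment of the loads = 1628 N·m clockwise.
The upward force F acts at a point 2.1 m from the right end, arm 2.3 m, giving F × 2.3 counterclockwise.
Στ = 0 ⇒ F × 2.3 = 1628 ⇒ F = 1628 / 2.3 = 708 N.

F ≈ 708 N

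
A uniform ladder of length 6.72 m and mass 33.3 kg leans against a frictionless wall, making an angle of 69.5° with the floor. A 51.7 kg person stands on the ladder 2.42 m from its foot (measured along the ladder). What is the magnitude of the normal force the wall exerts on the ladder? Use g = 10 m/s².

About the foot of the ladder:
Ladder weight 33.3×10 = 333 N acts at 3.36 m along the ladder; its horizontal arm is 3.36·cos69.5° = 1.177 m → τ = 391.9 N·m clockwise.
Person: 51.7×10 = 517 N at 2.42 m → arm 0.8475 m → τ = 438.2 N·m clockwise.
Wall normal N acts horizontally at the top; its moment arm is the height L sinθ = 6.72·sin69.5° = 6.294 m, counterclockwise.
Στ = 0 ⇒ N × 6.294 = 830.1 ⇒ N = 132 N.

N_wall ≈ 132 N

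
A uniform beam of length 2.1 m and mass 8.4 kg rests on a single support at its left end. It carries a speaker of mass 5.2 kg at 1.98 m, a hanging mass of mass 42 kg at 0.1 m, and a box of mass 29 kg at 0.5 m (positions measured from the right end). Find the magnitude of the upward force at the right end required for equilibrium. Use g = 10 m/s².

F ≈ 666 N

About the left end:
Beam weight: 8.4 × 10 = 84 N down at 1.05 m → arm 1.05 m, τ = 84 × 1.05 = 88.2 N·m clockwise.
Speaker: 5.2 × 10 = 52 N down at 1.98 m → arm 0.12 m, τ = 52 × 0.12 = 6.24 N·m clockwise.
Hanging mass: 42 × 10 = 420 N down at 0.1 m → arm 2 m, τ = 420 × 2 = 840 N·m clockwise.
Box: 29 × 10 = 290 N down at 0.5 m → arm 1.6 m, τ = 290 × 1.6 = 464 N·m clockwise.
Net moment of the loads = 1398 N·m clockwise.
The upward force F acts at the right end, arm 2.1 m, giving F × 2.1 counterclockwise.
Setting net torque to zero: F × 2.1 = 1398 → F = 1398 / 2.1 = 666 N.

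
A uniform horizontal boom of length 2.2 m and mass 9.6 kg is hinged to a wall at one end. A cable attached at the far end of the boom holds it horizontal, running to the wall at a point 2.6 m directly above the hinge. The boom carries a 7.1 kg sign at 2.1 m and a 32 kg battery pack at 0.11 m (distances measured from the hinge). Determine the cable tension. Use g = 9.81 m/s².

About the hinge:
Beam weight: 9.6 × 9.81 = 94.18 N down at 1.1 m → arm 1.1 m, τ = 94.18 × 1.1 = 103.6 N·m clockwise.
Sign: 7.1 × 9.81 = 69.65 N down at 2.1 m → arm 2.1 m, τ = 69.65 × 2.1 = 146.3 N·m clockwise.
Battery pack: 32 × 9.81 = 313.9 N down at 0.11 m → arm 0.11 m, τ = 313.9 × 0.11 = 34.53 N·m clockwise.
Total clockwise load moment = 284.4 N·m.
The cable tension T acts at 2.2 m; only its component perpendicular to the boom, T sinθ, produces torque. sinθ = h/√(h²+d²) = 2.6/√(2.6²+2.2²) = 0.7634.
Στ = 0 ⇒ T × 2.2 × 0.7634 = 284.4 ⇒ T = 284.4 / 1.679 = 169 N.

T ≈ 169 N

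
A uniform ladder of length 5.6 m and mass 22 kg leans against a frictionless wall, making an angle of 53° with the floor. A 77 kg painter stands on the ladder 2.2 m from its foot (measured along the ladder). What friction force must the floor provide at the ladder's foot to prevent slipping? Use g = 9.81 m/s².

f ≈ 305 N

About the foot of the ladder:
Ladder weight 22×9.81 = 215.8 N acts at 2.8 m along the ladder; its horizontal arm is 2.8·cos53° = 1.685 m → τ = 363.6 N·m clockwise.
Painter: 77×9.81 = 755.4 N at 2.2 m → arm 1.324 m → τ = 1000 N·m clockwise.
Wall normal N acts horizontally at the top; its moment arm is the height L sinθ = 5.6·sin53° = 4.472 m, counterclockwise.
For rotational equilibrium, N × 4.472 = 1364, so N = 305 N.
ΣFx = 0: friction at the foot balances the wall's push, so f = N_wall = 305 N.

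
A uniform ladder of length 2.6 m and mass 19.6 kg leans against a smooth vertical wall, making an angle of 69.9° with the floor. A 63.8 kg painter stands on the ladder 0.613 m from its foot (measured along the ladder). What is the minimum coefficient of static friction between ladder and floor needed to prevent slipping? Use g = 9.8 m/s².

Sum moments about the foot of the ladder (the floor normal and friction both act there and drop out).
Ladder weight 19.6×9.8 = 192.1 N acts at 1.3 m along the ladder; its horizontal arm is 1.3·cos69.9° = 0.4468 m → τ = 85.83 N·m clockwise.
Painter: 63.8×9.8 = 625.2 N at 0.613 m → arm 0.2107 m → τ = 131.7 N·m clockwise.
Wall normal N acts horizontally at the top; its moment arm is the height L sinθ = 2.6·sin69.9° = 2.442 m, counterclockwise.
For rotational equilibrium, N × 2.442 = 217.5, so N = 89.07 N.
ΣFx = 0 ⇒ f = N_wall = 89.07 N. ΣFy = 0 ⇒ N_floor = 817.3 N.
μ_min = f / N_floor = 89.07 / 817.3 = 0.109.

μ_min ≈ 0.109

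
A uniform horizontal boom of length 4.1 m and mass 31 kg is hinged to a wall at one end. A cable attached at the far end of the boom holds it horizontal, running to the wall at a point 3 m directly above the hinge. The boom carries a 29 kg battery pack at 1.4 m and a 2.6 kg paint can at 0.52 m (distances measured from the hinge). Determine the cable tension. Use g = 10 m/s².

Taking torques about the hinge:
Beam weight: 31 × 10 = 310 N down at 2.05 m → arm 2.05 m, τ = 310 × 2.05 = 635.5 N·m clockwise.
Battery pack: 29 × 10 = 290 N down at 1.4 m → arm 1.4 m, τ = 290 × 1.4 = 406 N·m clockwise.
Paint can: 2.6 × 10 = 26 N down at 0.52 m → arm 0.52 m, τ = 26 × 0.52 = 13.52 N·m clockwise.
Total clockwise load moment = 1055 N·m.
The cable tension T acts at 4.1 m; only its component perpendicular to the boom, T sinθ, produces torque. sinθ = h/√(h²+d²) = 3/√(3²+4.1²) = 0.5905.
Στ = 0 ⇒ T × 4.1 × 0.5905 = 1055 ⇒ T = 1055 / 2.421 = 436 N.

T ≈ 436 N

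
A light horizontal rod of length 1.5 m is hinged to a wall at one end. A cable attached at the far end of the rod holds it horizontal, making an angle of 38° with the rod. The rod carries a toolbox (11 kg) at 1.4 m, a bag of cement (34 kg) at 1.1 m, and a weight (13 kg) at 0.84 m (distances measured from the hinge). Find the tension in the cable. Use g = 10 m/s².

Choose the hinge as the axis so the unknown hinge reaction has zero arm there.
Toolbox: 11 × 10 = 110 N down at 1.4 m → arm 1.4 m, τ = 110 × 1.4 = 154 N·m clockwise.
Bag of cement: 34 × 10 = 340 N down at 1.1 m → arm 1.1 m, τ = 340 × 1.1 = 374 N·m clockwise.
Weight: 13 × 10 = 130 N down at 0.84 m → arm 0.84 m, τ = 130 × 0.84 = 109.2 N·m clockwise.
Total clockwise load moment = 637.2 N·m.
The cable tension T acts at 1.5 m; only its component perpendicular to the rod, T sinθ, produces torque. sin 38° = 0.6157.
Στ = 0 ⇒ T × 1.5 × 0.6157 = 637.2 ⇒ T = 637.2 / 0.9236 = 690 N.

T ≈ 690 N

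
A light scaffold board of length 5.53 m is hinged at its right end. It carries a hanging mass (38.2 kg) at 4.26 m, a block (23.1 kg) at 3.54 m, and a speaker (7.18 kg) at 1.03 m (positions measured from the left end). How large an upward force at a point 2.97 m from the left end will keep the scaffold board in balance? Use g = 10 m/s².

F ≈ 495 N

About the right end:
Hanging mass: 38.2 × 10 = 382 N down at 4.26 m → arm 1.27 m, τ = 382 × 1.27 = 485.1 N·m counterclockwise.
Block: 23.1 × 10 = 231 N down at 3.54 m → arm 1.99 m, τ = 231 × 1.99 = 459.7 N·m counterclockwise.
Speaker: 7.18 × 10 = 71.8 N down at 1.03 m → arm 4.5 m, τ = 71.8 × 4.5 = 323.1 N·m counterclockwise.
Net moment of the loads = 1268 N·m counterclockwise.
The upward force F acts at a point 2.97 m from the left end, arm 2.56 m, giving F × 2.56 clockwise.
Balancing moments: F × 2.56 = 1268, giving F = 1268 / 2.56 = 495 N.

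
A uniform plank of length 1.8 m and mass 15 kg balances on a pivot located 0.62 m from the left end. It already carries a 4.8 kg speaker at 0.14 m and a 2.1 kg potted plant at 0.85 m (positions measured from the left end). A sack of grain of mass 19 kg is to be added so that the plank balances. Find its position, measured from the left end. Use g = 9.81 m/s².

Sum moments about the pivot (at 0.62 m from the left end) (the support reaction has zero arm there).
Beam weight: 15 × 9.81 = 147.2 N down at 0.9 m → arm 0.28 m, τ = 147.2 × 0.28 = 41.22 N·m clockwise.
Speaker: 4.8 × 9.81 = 47.09 N down at 0.14 m → arm 0.48 m, τ = 47.09 × 0.48 = 22.6 N·m counterclockwise.
Potted plant: 2.1 × 9.81 = 20.6 N down at 0.85 m → arm 0.23 m, τ = 20.6 × 0.23 = 4.738 N·m clockwise.
Net moment of existing loads = 23.36 N·m clockwise.
The sack of grain weighs 19 × 9.81 = 186.4 N and must supply an equal counterclockwise moment, so its lever arm about the pivot is 23.36 / 186.4 = 0.125 m.
That puts it at 0.62 − 0.125 = 0.495 m from the left end.

x ≈ 0.495 m from the left end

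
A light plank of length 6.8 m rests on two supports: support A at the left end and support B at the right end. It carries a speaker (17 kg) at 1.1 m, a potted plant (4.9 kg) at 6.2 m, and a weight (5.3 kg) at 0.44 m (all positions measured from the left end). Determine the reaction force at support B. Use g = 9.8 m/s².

Sum moments about support A (its reaction then has zero moment arm).
Speaker: 17 × 9.8 = 166.6 N down at 1.1 m → arm 1.1 m, τ = 166.6 × 1.1 = 183.3 N·m clockwise.
Potted plant: 4.9 × 9.8 = 48.02 N down at 6.2 m → arm 6.2 m, τ = 48.02 × 6.2 = 297.7 N·m clockwise.
Weight: 5.3 × 9.8 = 51.94 N down at 0.44 m → arm 0.44 m, τ = 51.94 × 0.44 = 22.85 N·m clockwise.
Net load moment about support A = 503.9 N·m clockwise.
Reaction R at support B is upward at 6.8 m, arm 6.8 m → moment R × 6.8 counterclockwise.
Setting net torque to zero: R × 6.8 = 503.9 → R = 74.1 N.

R_B ≈ 74.1 N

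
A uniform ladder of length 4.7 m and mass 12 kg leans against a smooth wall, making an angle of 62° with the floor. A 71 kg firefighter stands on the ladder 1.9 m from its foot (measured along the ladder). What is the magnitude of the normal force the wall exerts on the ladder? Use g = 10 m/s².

About the foot of the ladder:
Ladder weight 12×10 = 120 N acts at 2.35 m along the ladder; its horizontal arm is 2.35·cos62° = 1.103 m → τ = 132.4 N·m clockwise.
Firefighter: 71×10 = 710 N at 1.9 m → arm 0.892 m → τ = 633.3 N·m clockwise.
Wall normal N acts horizontally at the top; its moment arm is the height L sinθ = 4.7·sin62° = 4.15 m, counterclockwise.
Balancing moments: N × 4.15 = 765.7, giving N = 185 N.

N_wall ≈ 185 N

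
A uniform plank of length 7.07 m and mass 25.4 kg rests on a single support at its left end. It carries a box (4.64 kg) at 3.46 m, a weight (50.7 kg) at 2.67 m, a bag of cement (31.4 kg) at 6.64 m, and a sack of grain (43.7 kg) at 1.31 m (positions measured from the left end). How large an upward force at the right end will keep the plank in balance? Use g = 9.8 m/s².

Sum moments about the left end (the unknown pivot reaction has zero arm there).
Beam weight: 25.4 × 9.8 = 248.9 N down at 3.535 m → arm 3.535 m, τ = 248.9 × 3.535 = 879.9 N·m clockwise.
Box: 4.64 × 9.8 = 45.47 N down at 3.46 m → arm 3.46 m, τ = 45.47 × 3.46 = 157.3 N·m clockwise.
Weight: 50.7 × 9.8 = 496.9 N down at 2.67 m → arm 2.67 m, τ = 496.9 × 2.67 = 1327 N·m clockwise.
Bag of cement: 31.4 × 9.8 = 307.7 N down at 6.64 m → arm 6.64 m, τ = 307.7 × 6.64 = 2043 N·m clockwise.
Sack of grain: 43.7 × 9.8 = 428.3 N down at 1.31 m → arm 1.31 m, τ = 428.3 × 1.31 = 561.1 N·m clockwise.
Net moment of the loads = 4968 N·m clockwise.
The upward force F acts at the right end, arm 7.07 m, giving F × 7.07 counterclockwise.
Στ = 0 ⇒ F × 7.07 = 4968 ⇒ F = 4968 / 7.07 = 703 N.

F ≈ 703 N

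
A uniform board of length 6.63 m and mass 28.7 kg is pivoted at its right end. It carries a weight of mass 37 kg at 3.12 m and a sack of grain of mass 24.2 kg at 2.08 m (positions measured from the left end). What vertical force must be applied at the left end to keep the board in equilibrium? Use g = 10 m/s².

F ≈ 505 N

Taking torques about the right end:
Beam weight: 28.7 × 10 = 287 N down at 3.315 m → arm 3.315 m, τ = 287 × 3.315 = 951.4 N·m counterclockwise.
Weight: 37 × 10 = 370 N down at 3.12 m → arm 3.51 m, τ = 370 × 3.51 = 1299 N·m counterclockwise.
Sack of grain: 24.2 × 10 = 242 N down at 2.08 m → arm 4.55 m, τ = 242 × 4.55 = 1101 N·m counterclockwise.
Net moment of the loads = 3351 N·m counterclockwise.
The upward force F acts at the left end, arm 6.63 m, giving F × 6.63 clockwise.
Στ = 0 ⇒ F × 6.63 = 3351 ⇒ F = 3351 / 6.63 = 505 N.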